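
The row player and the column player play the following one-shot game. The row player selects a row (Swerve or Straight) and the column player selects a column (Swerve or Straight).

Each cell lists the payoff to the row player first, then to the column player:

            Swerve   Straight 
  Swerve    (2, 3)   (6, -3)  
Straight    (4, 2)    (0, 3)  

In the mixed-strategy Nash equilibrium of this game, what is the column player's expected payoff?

First find p, the probability the row player plays Swerve, from the column player's indifference between Swerve and Straight: 3p + 2(1−p) = −3p + 3(1−p), giving p = 1/7.
Since the column player is indifferent in equilibrium, the column player's expected payoff equals the payoff from either column against (1/7, 6/7). Using Swerve: 3(1/7) + 2(6/7) = 15/7.

15/7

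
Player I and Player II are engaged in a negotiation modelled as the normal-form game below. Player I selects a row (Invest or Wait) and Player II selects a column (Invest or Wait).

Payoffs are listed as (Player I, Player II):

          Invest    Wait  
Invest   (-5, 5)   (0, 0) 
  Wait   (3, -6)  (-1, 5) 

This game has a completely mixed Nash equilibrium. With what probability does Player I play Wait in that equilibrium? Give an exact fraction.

Let p be the probability that Player I plays Invest. In a completely mixed equilibrium, Player II must be indifferent between Invest and Wait.
Player II's expected payoff from Invest is 5p − 6(1−p); from Wait it is 5(1−p).
Setting these equal: 11p − 6 = −5p + 5, so p = 11/16.
Therefore Player I plays Wait with probability 1 − 11/16 = 5/16.

5/16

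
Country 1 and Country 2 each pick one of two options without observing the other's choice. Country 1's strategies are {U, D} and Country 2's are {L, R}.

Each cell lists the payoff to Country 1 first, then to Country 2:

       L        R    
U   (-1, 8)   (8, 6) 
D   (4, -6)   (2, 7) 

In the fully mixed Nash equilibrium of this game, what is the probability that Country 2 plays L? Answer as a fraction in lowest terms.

Let q be the probability that Country 2 plays L. In a completely mixed equilibrium, Country 1 must be indifferent between U and D.
Country 1's expected payoff from U is −q + 8(1−q); from D it is 4q + 2(1−q).
Setting these equal: −9q + 8 = 2q + 2, so q = 6/11.

6/11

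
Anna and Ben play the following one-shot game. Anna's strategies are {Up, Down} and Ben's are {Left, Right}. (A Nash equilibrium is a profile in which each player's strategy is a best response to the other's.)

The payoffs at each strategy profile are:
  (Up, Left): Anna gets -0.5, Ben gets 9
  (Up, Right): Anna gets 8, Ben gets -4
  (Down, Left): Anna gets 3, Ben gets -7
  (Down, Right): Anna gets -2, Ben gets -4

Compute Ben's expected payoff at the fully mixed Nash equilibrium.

First find p, the probability Anna plays Up, from Ben's indifference between Left and Right: 9p − 7(1−p) = −4p − 4(1−p), giving p = 3/16.
Since Ben is indifferent in equilibrium, Ben's expected payoff equals the payoff from either column against (3/16, 13/16). Using Left: 9(3/16) − 7(13/16) = -4.

-4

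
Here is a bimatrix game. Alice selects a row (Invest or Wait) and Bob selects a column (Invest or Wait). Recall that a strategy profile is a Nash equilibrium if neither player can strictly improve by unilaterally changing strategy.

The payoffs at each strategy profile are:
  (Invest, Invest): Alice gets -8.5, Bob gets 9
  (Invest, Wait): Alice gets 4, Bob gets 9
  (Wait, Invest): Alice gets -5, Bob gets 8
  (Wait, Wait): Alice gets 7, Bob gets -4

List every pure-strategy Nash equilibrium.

(Invest, Invest): Alice prefers Wait (-5 > -8.5) — not an equilibrium.
(Invest, Wait): Alice prefers Wait (7 > 4) — not an equilibrium.
(Wait, Invest): Alice gets -5 ≥ -8.5 from Invest, and Bob gets 8 ≥ -4 from Wait — Nash equilibrium.
(Wait, Wait): Bob prefers Invest (8 > -4) — not an equilibrium.

(Wait, Invest)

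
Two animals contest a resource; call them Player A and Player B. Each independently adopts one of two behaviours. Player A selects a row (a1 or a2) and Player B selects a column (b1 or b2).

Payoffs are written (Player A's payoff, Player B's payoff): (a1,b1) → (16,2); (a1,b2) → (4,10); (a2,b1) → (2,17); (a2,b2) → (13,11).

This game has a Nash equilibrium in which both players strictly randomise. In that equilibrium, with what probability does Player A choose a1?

3/7

Let x be the probability that Player A plays a1. In a completely mixed equilibrium, Player B must be indifferent between b1 and b2.
Player B's expected payoff from b1 is 2x + 17(1−x); from b2 it is 10x + 11(1−x).
Setting these equal: −15x + 17 = −x + 11, so x = 3/7.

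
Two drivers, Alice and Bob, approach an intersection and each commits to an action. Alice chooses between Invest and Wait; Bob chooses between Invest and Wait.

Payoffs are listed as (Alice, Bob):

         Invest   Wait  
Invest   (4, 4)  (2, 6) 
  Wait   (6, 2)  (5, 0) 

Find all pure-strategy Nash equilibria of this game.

(Invest, Invest): Alice prefers Wait (6 > 4); Bob prefers Wait (6 > 4) — not an equilibrium.
(Invest, Wait): Alice prefers Wait (5 > 2) — not an equilibrium.
(Wait, Invest): Alice gets 6 ≥ 4 from Invest, and Bob gets 2 ≥ 0 from Wait — Nash equilibrium.
(Wait, Wait): Bob prefers Invest (2 > 0) — not an equilibrium.

(Wait, Invest)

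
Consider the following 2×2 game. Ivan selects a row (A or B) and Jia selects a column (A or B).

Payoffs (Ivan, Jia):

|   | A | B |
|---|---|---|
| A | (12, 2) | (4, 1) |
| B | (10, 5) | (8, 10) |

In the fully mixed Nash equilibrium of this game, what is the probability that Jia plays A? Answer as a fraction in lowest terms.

2/3

Let c be the probability that Jia plays A. In a completely mixed equilibrium, Ivan must be indifferent between A and B.
Ivan's expected payoff from A is 12c + 4(1−c); from B it is 10c + 8(1−c).
Setting these equal: 8c + 4 = 2c + 8, so c = 2/3.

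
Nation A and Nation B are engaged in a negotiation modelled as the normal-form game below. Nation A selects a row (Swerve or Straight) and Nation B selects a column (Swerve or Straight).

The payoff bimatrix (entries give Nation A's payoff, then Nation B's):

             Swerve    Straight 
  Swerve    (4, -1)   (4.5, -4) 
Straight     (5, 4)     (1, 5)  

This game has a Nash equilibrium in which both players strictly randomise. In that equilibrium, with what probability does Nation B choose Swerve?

Let c be the probability that Nation B plays Swerve. In a completely mixed equilibrium, Nation A must be indifferent between Swerve and Straight.
Nation A's expected payoff from Swerve is 4c + 4.5(1−c); from Straight it is 5c + (1−c).
Setting these equal: −0.5c + 4.5 = 4c + 1, so c = 7/9.

7/9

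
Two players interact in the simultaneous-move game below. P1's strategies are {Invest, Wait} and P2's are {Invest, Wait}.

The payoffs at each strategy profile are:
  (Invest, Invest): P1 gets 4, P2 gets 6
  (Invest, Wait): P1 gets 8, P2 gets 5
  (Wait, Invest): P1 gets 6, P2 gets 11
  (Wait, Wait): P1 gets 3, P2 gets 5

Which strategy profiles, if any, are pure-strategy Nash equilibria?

(Wait, Invest)

(Invest, Invest): P1 prefers Wait (6 > 4) — not an equilibrium.
(Invest, Wait): P2 prefers Invest (6 > 5) — not an equilibrium.
(Wait, Invest): P1 gets 6 ≥ 4 from Invest, and P2 gets 11 ≥ 5 from Wait — Nash equilibrium.
(Wait, Wait): P1 prefers Invest (8 > 3); P2 prefers Invest (11 > 5) — not an equilibrium.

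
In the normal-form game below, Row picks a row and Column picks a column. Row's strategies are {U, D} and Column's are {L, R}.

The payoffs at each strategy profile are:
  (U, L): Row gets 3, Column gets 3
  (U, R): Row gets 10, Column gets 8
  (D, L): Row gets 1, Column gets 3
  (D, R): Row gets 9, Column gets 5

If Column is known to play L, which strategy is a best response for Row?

U

Against L, Row earns 3 from U and 1 from D.
So U is the best response.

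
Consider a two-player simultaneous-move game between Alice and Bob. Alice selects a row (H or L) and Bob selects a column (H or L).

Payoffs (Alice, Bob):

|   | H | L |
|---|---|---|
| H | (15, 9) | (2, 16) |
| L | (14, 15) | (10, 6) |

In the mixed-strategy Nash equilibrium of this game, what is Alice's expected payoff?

122/9

First find q, the probability Bob plays H, from Alice's indifference between H and L: 15q + 2(1−q) = 14q + 10(1−q), giving q = 8/9.
Since Alice is indifferent in equilibrium, Alice's expected payoff equals the payoff from either row against (8/9, 1/9). Using H: 15(8/9) + 2(1/9) = 122/9.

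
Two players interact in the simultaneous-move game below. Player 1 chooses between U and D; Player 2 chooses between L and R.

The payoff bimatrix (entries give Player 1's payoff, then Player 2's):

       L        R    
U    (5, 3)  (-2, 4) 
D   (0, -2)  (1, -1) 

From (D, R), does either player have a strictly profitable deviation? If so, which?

Neither

Player 1 at (D, R) earns 1; deviating to U yields -2 — not better.
Player 2 earns -1; deviating to L yields -2 — not better.
Neither player can strictly improve; the profile is a Nash equilibrium.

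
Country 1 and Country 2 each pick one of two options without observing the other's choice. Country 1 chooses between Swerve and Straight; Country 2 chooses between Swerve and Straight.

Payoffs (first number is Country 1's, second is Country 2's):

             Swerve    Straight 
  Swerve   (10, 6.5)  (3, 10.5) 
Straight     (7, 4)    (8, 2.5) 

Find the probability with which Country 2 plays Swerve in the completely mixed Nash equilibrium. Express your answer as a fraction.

5/8

Let y be the probability that Country 2 plays Swerve. In a completely mixed equilibrium, Country 1 must be indifferent between Swerve and Straight.
Country 1's expected payoff from Swerve is 10y + 3(1−y); from Straight it is 7y + 8(1−y).
Setting these equal: 7y + 3 = −y + 8, so y = 5/8.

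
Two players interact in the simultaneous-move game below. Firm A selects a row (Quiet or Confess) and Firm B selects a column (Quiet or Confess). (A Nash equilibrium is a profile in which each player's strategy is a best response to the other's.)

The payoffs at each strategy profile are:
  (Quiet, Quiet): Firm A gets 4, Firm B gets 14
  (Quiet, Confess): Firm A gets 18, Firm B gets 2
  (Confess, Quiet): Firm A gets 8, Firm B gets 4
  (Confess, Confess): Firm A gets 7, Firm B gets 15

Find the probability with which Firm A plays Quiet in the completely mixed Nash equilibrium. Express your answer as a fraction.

11/23

Let p be the probability that Firm A plays Quiet. In a completely mixed equilibrium, Firm B must be indifferent between Quiet and Confess.
Firm B's expected payoff from Quiet is 14p + 4(1−p); from Confess it is 2p + 15(1−p).
Setting these equal: 10p + 4 = −13p + 15, so p = 11/23.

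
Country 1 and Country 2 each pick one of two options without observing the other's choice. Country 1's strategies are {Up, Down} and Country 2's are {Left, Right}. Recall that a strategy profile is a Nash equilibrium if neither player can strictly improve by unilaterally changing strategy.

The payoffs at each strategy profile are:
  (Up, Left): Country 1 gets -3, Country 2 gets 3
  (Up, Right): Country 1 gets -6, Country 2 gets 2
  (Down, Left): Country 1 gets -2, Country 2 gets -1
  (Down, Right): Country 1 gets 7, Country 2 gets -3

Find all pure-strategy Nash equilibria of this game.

(Down, Left)

(Up, Left): Country 1 prefers Down (-2 > -3) — not an equilibrium.
(Up, Right): Country 1 prefers Down (7 > -6); Country 2 prefers Left (3 > 2) — not an equilibrium.
(Down, Left): Country 1 gets -2 ≥ -3 from Up, and Country 2 gets -1 ≥ -3 from Right — Nash equilibrium.
(Down, Right): Country 2 prefers Left (-1 > -3) — not an equilibrium.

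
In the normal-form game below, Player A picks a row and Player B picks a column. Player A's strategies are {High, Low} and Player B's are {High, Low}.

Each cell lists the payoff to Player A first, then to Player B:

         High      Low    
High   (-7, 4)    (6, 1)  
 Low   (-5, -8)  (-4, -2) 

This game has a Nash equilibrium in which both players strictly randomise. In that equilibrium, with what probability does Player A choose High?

Let x be the probability that Player A plays High. In a completely mixed equilibrium, Player B must be indifferent between High and Low.
Player B's expected payoff from High is 4x − 8(1−x); from Low it is x − 2(1−x).
Setting these equal: 12x − 8 = 3x − 2, so x = 2/3.

2/3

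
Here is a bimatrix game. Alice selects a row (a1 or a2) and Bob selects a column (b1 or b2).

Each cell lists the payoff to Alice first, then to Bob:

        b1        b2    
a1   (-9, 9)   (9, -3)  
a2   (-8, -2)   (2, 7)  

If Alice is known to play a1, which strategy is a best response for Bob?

Against a1, Bob earns 9 from b1 and -3 from b2.
So b1 is the best response.

b1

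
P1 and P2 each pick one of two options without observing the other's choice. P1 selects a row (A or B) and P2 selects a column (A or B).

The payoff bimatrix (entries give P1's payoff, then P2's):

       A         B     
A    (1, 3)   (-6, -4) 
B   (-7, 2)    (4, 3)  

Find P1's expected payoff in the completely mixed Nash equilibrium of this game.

First find y, the probability P2 plays A, from P1's indifference between A and B: y − 6(1−y) = −7y + 4(1−y), giving y = 5/9.
Since P1 is indifferent in equilibrium, P1's expected payoff equals the payoff from either row against (5/9, 4/9). Using A: (5/9) − 6(4/9) = -19/9.

-19/9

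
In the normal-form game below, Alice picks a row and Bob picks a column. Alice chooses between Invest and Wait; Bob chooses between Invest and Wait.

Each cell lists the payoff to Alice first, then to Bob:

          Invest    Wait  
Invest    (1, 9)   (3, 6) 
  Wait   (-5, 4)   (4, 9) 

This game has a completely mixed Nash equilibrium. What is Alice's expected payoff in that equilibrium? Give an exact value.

First find y, the probability Bob plays Invest, from Alice's indifference between Invest and Wait: y + 3(1−y) = −5y + 4(1−y), giving y = 1/7.
Since Alice is indifferent in equilibrium, Alice's expected payoff equals the payoff from either row against (1/7, 6/7). Using Invest: (1/7) + 3(6/7) = 19/7.

19/7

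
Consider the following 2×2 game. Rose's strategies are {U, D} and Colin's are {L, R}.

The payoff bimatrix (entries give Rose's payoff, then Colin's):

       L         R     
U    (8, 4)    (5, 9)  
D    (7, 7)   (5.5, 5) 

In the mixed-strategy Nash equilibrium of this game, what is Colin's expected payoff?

First find p, the probability Rose plays U, from Colin's indifference between L and R: 4p + 7(1−p) = 9p + 5(1−p), giving p = 2/7.
Since Colin is indifferent in equilibrium, Colin's expected payoff equals the payoff from either column against (2/7, 5/7). Using L: 4(2/7) + 7(5/7) = 43/7.

43/7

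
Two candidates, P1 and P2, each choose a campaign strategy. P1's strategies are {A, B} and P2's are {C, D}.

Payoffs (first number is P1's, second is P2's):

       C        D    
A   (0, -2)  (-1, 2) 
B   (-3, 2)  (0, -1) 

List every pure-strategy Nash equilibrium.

(A, C): P2 prefers D (2 > -2) — not an equilibrium.
(A, D): P1 prefers B (0 > -1) — not an equilibrium.
(B, C): P1 prefers A (0 > -3) — not an equilibrium.
(B, D): P2 prefers C (2 > -1) — not an equilibrium.

none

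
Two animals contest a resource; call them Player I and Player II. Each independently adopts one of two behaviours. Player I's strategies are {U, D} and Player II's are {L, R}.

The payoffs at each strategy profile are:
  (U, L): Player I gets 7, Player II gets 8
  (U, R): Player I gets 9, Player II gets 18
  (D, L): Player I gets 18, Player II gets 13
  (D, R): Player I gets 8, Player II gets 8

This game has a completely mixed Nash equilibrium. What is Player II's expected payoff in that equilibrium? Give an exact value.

34/3

First find x, the probability Player I plays U, from Player II's indifference between L and R: 8x + 13(1−x) = 18x + 8(1−x), giving x = 1/3.
Since Player II is indifferent in equilibrium, Player II's expected payoff equals the payoff from either column against (1/3, 2/3). Using L: 8(1/3) + 13(2/3) = 34/3.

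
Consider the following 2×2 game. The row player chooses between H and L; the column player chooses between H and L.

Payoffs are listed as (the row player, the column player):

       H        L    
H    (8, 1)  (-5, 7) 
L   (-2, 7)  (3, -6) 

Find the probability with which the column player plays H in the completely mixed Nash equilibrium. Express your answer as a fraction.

4/9

Let c be the probability that the column player plays H. In a completely mixed equilibrium, the row player must be indifferent between H and L.
The row player's expected payoff from H is 8c − 5(1−c); from L it is −2c + 3(1−c).
Setting these equal: 13c − 5 = −5c + 3, so c = 4/9.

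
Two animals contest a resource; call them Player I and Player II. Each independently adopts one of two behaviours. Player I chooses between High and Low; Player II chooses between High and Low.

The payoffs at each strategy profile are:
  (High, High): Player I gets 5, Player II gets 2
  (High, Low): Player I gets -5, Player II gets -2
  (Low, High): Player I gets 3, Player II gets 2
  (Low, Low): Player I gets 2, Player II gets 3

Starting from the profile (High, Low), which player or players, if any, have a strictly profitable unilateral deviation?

Both

Player I at (High, Low) earns -5; deviating to Low yields 2 — a strict improvement.
Player II earns -2; deviating to High yields 2 — a strict improvement.
Both Player I and Player II have strictly profitable deviations.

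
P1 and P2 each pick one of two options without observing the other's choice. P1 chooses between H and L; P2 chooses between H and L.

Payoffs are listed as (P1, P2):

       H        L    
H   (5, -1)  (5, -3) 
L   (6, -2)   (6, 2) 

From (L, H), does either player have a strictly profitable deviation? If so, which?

P2

P1 at (L, H) earns 6; deviating to H yields 5 — not better.
P2 earns -2; deviating to L yields 2 — a strict improvement.
Only P2 has a strictly profitable deviation.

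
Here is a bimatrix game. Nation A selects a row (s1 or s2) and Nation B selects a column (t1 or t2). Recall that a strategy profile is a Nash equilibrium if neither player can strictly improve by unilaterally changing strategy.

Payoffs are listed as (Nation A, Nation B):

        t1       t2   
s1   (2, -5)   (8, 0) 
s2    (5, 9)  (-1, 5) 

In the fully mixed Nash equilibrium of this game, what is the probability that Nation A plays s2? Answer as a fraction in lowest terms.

5/9

Let r be the probability that Nation A plays s1. In a completely mixed equilibrium, Nation B must be indifferent between t1 and t2.
Nation B's expected payoff from t1 is −5r + 9(1−r); from t2 it is 5(1−r).
Setting these equal: −14r + 9 = −5r + 5, so r = 4/9.
Therefore Nation A plays s2 with probability 1 − 4/9 = 5/9.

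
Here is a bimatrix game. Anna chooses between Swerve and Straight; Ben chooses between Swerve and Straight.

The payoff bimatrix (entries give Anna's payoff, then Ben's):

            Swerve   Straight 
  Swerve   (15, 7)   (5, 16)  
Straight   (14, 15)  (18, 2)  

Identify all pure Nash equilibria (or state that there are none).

none

(Swerve, Swerve): Ben prefers Straight (16 > 7) — not an equilibrium.
(Swerve, Straight): Anna prefers Straight (18 > 5) — not an equilibrium.
(Straight, Swerve): Anna prefers Swerve (15 > 14) — not an equilibrium.
(Straight, Straight): Ben prefers Swerve (15 > 2) — not an equilibrium.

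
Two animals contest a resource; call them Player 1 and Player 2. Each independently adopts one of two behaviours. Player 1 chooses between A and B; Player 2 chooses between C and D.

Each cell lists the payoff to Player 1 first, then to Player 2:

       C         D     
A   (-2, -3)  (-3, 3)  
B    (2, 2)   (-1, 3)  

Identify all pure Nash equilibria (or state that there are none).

(B, D)

(A, C): Player 1 prefers B (2 > -2); Player 2 prefers D (3 > -3) — not an equilibrium.
(A, D): Player 1 prefers B (-1 > -3) — not an equilibrium.
(B, C): Player 2 prefers D (3 > 2) — not an equilibrium.
(B, D): Player 1 gets -1 ≥ -3 from A, and Player 2 gets 3 ≥ 2 from C — Nash equilibrium.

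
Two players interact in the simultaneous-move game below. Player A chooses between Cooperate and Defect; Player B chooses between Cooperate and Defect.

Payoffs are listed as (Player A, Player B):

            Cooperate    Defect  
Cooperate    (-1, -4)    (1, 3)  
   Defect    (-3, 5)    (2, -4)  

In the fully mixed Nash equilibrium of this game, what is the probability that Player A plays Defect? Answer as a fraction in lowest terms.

7/16

Let p be the probability that Player A plays Cooperate. In a completely mixed equilibrium, Player B must be indifferent between Cooperate and Defect.
Player B's expected payoff from Cooperate is −4p + 5(1−p); from Defect it is 3p − 4(1−p).
Setting these equal: −9p + 5 = 7p − 4, so p = 9/16.
Therefore Player A plays Defect with probability 1 − 9/16 = 7/16.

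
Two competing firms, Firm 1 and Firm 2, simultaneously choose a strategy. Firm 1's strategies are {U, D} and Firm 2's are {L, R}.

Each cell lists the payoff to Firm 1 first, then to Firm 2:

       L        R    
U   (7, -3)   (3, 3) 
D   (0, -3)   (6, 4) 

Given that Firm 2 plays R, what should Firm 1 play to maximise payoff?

D

Against R, Firm 1 earns 3 from U and 6 from D.
So D is the best response.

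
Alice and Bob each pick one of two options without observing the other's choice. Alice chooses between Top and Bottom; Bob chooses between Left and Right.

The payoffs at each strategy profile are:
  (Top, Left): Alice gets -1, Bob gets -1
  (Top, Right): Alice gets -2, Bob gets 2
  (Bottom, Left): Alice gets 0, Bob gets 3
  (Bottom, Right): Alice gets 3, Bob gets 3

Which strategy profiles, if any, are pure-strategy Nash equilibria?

(Bottom, Left) and (Bottom, Right)

(Top, Left): Alice prefers Bottom (0 > -1); Bob prefers Right (2 > -1) — not an equilibrium.
(Top, Right): Alice prefers Bottom (3 > -2) — not an equilibrium.
(Bottom, Left): Alice gets 0 ≥ -1 from Top, and Bob gets 3 ≥ 3 from Right — Nash equilibrium.
(Bottom, Right): Alice gets 3 ≥ -2 from Top, and Bob gets 3 ≥ 3 from Left — Nash equilibrium.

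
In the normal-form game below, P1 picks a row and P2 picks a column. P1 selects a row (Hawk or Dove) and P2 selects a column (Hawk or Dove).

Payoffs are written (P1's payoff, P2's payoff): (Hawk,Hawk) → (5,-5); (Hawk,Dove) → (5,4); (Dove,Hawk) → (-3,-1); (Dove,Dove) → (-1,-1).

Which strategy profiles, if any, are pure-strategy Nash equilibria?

(Hawk, Hawk): P2 prefers Dove (4 > -5) — not an equilibrium.
(Hawk, Dove): P1 gets 5 ≥ -1 from Dove, and P2 gets 4 ≥ -5 from Hawk — Nash equilibrium.
(Dove, Hawk): P1 prefers Hawk (5 > -3) — not an equilibrium.
(Dove, Dove): P1 prefers Hawk (5 > -1) — not an equilibrium.

(Hawk, Dove)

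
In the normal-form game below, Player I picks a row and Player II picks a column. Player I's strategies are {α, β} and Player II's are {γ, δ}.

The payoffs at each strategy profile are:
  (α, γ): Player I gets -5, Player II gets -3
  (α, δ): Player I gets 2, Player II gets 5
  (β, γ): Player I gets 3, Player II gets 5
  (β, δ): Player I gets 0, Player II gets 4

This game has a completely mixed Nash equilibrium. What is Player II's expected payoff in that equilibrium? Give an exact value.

First find p, the probability Player I plays α, from Player II's indifference between γ and δ: −3p + 5(1−p) = 5p + 4(1−p), giving p = 1/9.
Since Player II is indifferent in equilibrium, Player II's expected payoff equals the payoff from either column against (1/9, 8/9). Using γ: −3(1/9) + 5(8/9) = 37/9.

37/9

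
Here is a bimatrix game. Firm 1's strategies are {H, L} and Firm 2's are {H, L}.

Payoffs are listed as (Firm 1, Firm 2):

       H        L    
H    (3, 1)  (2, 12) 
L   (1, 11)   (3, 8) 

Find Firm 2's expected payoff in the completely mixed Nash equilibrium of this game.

62/7

First find x, the probability Firm 1 plays H, from Firm 2's indifference between H and L: x + 11(1−x) = 12x + 8(1−x), giving x = 3/14.
Since Firm 2 is indifferent in equilibrium, Firm 2's expected payoff equals the payoff from either column against (3/14, 11/14). Using H: (3/14) + 11(11/14) = 62/7.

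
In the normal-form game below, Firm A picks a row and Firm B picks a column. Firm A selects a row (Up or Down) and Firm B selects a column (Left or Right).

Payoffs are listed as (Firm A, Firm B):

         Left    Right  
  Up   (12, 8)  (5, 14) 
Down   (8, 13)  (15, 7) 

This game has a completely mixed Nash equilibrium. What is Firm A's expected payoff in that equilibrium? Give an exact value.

10

First find y, the probability Firm B plays Left, from Firm A's indifference between Up and Down: 12y + 5(1−y) = 8y + 15(1−y), giving y = 5/7.
Since Firm A is indifferent in equilibrium, Firm A's expected payoff equals the payoff from either row against (5/7, 2/7). Using Up: 12(5/7) + 5(2/7) = 10.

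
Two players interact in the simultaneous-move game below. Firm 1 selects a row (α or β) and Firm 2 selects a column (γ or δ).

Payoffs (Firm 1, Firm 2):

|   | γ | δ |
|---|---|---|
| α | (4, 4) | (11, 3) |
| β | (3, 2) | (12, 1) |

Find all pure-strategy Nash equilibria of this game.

(α, γ): Firm 1 gets 4 ≥ 3 from β, and Firm 2 gets 4 ≥ 3 from δ — Nash equilibrium.
(α, δ): Firm 1 prefers β (12 > 11); Firm 2 prefers γ (4 > 3) — not an equilibrium.
(β, γ): Firm 1 prefers α (4 > 3) — not an equilibrium.
(β, δ): Firm 2 prefers γ (2 > 1) — not an equilibrium.

(α, γ)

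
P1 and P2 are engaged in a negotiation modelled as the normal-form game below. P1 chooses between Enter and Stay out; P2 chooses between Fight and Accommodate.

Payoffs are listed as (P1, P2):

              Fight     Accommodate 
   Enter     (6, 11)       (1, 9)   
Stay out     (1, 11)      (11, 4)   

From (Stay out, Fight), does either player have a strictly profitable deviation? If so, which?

P1

P1 at (Stay out, Fight) earns 1; deviating to Enter yields 6 — a strict improvement.
P2 earns 11; deviating to Accommodate yields 4 — not better.
Only P1 has a strictly profitable deviation.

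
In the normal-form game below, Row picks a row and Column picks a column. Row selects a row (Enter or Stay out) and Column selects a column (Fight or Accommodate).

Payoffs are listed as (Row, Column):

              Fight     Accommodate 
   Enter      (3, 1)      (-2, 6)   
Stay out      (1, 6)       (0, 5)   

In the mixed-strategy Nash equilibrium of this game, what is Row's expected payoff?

First find q, the probability Column plays Fight, from Row's indifference between Enter and Stay out: 3q − 2(1−q) = q, giving q = 1/2.
Since Row is indifferent in equilibrium, Row's expected payoff equals the payoff from either row against (1/2, 1/2). Using Enter: 3(1/2) − 2(1/2) = 1/2.

1/2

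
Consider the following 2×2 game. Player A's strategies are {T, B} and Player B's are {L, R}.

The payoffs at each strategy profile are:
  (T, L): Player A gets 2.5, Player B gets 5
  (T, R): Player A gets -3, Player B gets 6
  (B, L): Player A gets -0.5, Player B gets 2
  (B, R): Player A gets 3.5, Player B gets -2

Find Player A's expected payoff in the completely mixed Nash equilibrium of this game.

First find q, the probability Player B plays L, from Player A's indifference between T and B: 2.5q − 3(1−q) = −0.5q + 3.5(1−q), giving q = 13/19.
Since Player A is indifferent in equilibrium, Player A's expected payoff equals the payoff from either row against (13/19, 6/19). Using T: 2.5(13/19) − 3(6/19) = 29/38.

29/38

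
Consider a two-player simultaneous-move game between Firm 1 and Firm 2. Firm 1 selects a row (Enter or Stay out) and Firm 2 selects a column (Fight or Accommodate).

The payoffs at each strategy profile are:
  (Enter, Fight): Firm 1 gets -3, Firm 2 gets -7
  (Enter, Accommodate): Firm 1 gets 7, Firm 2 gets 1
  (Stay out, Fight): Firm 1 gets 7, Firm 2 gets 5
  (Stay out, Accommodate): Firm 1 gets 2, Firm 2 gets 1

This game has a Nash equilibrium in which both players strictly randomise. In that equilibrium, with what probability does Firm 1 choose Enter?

Let p be the probability that Firm 1 plays Enter. In a completely mixed equilibrium, Firm 2 must be indifferent between Fight and Accommodate.
Firm 2's expected payoff from Fight is −7p + 5(1−p); from Accommodate it is p + (1−p).
Setting these equal: −12p + 5 = 1, so p = 1/3.

1/3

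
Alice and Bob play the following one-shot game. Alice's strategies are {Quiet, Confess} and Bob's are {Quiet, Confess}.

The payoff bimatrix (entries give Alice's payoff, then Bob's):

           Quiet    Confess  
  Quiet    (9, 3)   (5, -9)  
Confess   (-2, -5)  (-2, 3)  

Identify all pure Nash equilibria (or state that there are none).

(Quiet, Quiet): Alice gets 9 ≥ -2 from Confess, and Bob gets 3 ≥ -9 from Confess — Nash equilibrium.
(Quiet, Confess): Bob prefers Quiet (3 > -9) — not an equilibrium.
(Confess, Quiet): Alice prefers Quiet (9 > -2); Bob prefers Confess (3 > -5) — not an equilibrium.
(Confess, Confess): Alice prefers Quiet (5 > -2) — not an equilibrium.

(Quiet, Quiet)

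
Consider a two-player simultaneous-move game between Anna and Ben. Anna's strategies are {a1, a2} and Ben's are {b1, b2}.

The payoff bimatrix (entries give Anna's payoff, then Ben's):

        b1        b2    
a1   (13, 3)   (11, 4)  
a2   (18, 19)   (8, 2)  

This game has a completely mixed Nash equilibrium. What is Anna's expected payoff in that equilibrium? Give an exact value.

47/4

First find y, the probability Ben plays b1, from Anna's indifference between a1 and a2: 13y + 11(1−y) = 18y + 8(1−y), giving y = 3/8.
Since Anna is indifferent in equilibrium, Anna's expected payoff equals the payoff from either row against (3/8, 5/8). Using a1: 13(3/8) + 11(5/8) = 47/4.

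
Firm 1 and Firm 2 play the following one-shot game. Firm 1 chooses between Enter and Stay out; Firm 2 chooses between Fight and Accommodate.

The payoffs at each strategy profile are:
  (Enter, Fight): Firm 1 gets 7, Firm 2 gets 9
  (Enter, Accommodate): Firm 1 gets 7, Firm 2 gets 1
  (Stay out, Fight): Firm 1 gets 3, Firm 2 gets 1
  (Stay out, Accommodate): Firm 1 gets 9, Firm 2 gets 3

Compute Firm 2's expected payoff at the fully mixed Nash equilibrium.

First find x, the probability Firm 1 plays Enter, from Firm 2's indifference between Fight and Accommodate: 9x + (1−x) = x + 3(1−x), giving x = 1/5.
Since Firm 2 is indifferent in equilibrium, Firm 2's expected payoff equals the payoff from either column against (1/5, 4/5). Using Fight: 9(1/5) + (4/5) = 13/5.

13/5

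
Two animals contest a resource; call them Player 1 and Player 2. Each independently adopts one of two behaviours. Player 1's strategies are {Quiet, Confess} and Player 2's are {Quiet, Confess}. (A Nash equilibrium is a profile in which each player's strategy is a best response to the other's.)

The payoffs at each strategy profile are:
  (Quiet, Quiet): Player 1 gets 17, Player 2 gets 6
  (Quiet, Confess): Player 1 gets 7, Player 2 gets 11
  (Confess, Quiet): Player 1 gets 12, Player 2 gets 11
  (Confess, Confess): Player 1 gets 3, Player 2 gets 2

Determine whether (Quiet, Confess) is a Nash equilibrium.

At (Quiet, Confess), Player 1 earns 7; switching to Confess would give 3, so Player 1 has no profitable deviation.
Player 2 earns 11; switching to Quiet would give 6, so Player 2 has no profitable deviation.
Neither player can gain by a unilateral deviation, so this profile is a Nash equilibrium.

Yes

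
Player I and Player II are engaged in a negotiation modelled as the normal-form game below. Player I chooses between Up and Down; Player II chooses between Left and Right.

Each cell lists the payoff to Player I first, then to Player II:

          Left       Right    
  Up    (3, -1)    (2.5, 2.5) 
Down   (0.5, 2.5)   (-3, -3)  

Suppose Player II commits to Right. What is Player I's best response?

Against Right, Player I earns 2.5 from Up and -3 from Down.
So Up is the best response.

Up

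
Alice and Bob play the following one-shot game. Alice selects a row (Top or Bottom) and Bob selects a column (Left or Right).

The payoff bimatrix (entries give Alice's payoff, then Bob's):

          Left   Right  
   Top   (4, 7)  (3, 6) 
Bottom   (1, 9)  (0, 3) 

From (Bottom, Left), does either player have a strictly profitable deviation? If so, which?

Alice

Alice at (Bottom, Left) earns 1; deviating to Top yields 4 — a strict improvement.
Bob earns 9; deviating to Right yields 3 — not better.
Only Alice has a strictly profitable deviation.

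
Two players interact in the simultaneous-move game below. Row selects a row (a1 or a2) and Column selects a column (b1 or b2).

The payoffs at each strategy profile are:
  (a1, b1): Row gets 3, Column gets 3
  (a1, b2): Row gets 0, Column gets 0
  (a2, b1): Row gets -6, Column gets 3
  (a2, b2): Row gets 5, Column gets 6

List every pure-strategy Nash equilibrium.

(a1, b1): Row gets 3 ≥ -6 from a2, and Column gets 3 ≥ 0 from b2 — Nash equilibrium.
(a1, b2): Row prefers a2 (5 > 0); Column prefers b1 (3 > 0) — not an equilibrium.
(a2, b1): Row prefers a1 (3 > -6); Column prefers b2 (6 > 3) — not an equilibrium.
(a2, b2): Row gets 5 ≥ 0 from a1, and Column gets 6 ≥ 3 from b1 — Nash equilibrium.

(a1, b1) and (a2, b2)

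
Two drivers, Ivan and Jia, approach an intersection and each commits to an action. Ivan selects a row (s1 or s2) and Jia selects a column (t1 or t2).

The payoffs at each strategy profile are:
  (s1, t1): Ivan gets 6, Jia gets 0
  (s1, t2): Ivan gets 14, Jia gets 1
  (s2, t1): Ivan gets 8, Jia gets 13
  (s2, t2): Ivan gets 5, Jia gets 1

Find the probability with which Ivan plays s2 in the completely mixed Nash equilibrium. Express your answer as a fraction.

Let r be the probability that Ivan plays s1. In a completely mixed equilibrium, Jia must be indifferent between t1 and t2.
Jia's expected payoff from t1 is 13(1−r); from t2 it is r + (1−r).
Setting these equal: −13r + 13 = 1, so r = 12/13.
Therefore Ivan plays s2 with probability 1 − 12/13 = 1/13.

1/13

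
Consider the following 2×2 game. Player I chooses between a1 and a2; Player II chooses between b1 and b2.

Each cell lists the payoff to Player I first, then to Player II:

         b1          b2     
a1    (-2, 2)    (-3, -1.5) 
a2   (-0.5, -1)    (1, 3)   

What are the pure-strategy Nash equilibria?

(a2, b2)

(a1, b1): Player I prefers a2 (-0.5 > -2) — not an equilibrium.
(a1, b2): Player I prefers a2 (1 > -3); Player II prefers b1 (2 > -1.5) — not an equilibrium.
(a2, b1): Player II prefers b2 (3 > -1) — not an equilibrium.
(a2, b2): Player I gets 1 ≥ -3 from a1, and Player II gets 3 ≥ -1 from b1 — Nash equilibrium.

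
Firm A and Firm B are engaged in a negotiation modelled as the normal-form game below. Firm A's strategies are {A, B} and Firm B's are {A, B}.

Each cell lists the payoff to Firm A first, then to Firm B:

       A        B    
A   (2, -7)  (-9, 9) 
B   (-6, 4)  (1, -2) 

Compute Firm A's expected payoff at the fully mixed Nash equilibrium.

First find q, the probability Firm B plays A, from Firm A's indifference between A and B: 2q − 9(1−q) = −6q + (1−q), giving q = 5/9.
Since Firm A is indifferent in equilibrium, Firm A's expected payoff equals the payoff from either row against (5/9, 4/9). Using A: 2(5/9) − 9(4/9) = -26/9.

-26/9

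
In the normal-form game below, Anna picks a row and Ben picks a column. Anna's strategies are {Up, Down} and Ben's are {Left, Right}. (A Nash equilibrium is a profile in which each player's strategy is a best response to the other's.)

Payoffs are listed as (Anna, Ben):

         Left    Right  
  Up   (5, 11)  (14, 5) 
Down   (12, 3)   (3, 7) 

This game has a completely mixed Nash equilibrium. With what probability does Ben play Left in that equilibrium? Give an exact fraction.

Let c be the probability that Ben plays Left. In a completely mixed equilibrium, Anna must be indifferent between Up and Down.
Anna's expected payoff from Up is 5c + 14(1−c); from Down it is 12c + 3(1−c).
Setting these equal: −9c + 14 = 9c + 3, so c = 11/18.

11/18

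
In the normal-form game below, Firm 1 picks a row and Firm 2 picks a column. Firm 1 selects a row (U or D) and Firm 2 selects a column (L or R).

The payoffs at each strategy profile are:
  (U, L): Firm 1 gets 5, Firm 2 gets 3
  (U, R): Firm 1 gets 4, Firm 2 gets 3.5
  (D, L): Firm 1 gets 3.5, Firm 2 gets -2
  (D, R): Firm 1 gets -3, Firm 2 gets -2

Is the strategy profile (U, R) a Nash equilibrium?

Yes

At (U, R), Firm 1 earns 4; switching to D would give -3, so Firm 1 has no profitable deviation.
Firm 2 earns 3.5; switching to L would give 3, so Firm 2 has no profitable deviation.
Neither player can gain by a unilateral deviation, so this profile is a Nash equilibrium.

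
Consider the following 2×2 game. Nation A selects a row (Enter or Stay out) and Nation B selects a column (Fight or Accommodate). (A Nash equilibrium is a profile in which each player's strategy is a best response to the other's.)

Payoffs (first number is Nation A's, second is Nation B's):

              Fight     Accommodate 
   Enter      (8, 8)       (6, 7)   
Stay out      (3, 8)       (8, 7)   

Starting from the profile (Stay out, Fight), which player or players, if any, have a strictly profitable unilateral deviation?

Nation A

Nation A at (Stay out, Fight) earns 3; deviating to Enter yields 8 — a strict improvement.
Nation B earns 8; deviating to Accommodate yields 7 — not better.
Only Nation A has a strictly profitable deviation.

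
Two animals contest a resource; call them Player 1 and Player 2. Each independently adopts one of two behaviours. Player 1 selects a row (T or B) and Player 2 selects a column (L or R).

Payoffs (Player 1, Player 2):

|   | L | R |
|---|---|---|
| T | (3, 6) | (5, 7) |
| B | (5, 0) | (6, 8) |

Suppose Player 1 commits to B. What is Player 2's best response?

R

Against B, Player 2 earns 0 from L and 8 from R.
So R is the best response.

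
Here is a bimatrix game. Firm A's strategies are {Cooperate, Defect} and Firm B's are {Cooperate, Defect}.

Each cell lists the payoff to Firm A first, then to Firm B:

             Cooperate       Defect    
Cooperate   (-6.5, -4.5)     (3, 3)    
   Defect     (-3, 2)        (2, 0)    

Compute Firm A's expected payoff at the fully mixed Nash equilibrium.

First find y, the probability Firm B plays Cooperate, from Firm A's indifference between Cooperate and Defect: −6.5y + 3(1−y) = −3y + 2(1−y), giving y = 2/9.
Since Firm A is indifferent in equilibrium, Firm A's expected payoff equals the payoff from either row against (2/9, 7/9). Using Cooperate: −6.5(2/9) + 3(7/9) = 8/9.

8/9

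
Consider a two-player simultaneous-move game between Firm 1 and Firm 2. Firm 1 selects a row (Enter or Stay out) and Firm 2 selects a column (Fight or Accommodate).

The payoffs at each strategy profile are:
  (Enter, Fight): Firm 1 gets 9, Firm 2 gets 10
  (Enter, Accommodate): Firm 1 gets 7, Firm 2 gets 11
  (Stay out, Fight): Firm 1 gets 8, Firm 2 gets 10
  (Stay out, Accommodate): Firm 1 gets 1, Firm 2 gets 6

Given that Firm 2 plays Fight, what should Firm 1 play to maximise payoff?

Enter

Against Fight, Firm 1 earns 9 from Enter and 8 from Stay out.
So Enter is the best response.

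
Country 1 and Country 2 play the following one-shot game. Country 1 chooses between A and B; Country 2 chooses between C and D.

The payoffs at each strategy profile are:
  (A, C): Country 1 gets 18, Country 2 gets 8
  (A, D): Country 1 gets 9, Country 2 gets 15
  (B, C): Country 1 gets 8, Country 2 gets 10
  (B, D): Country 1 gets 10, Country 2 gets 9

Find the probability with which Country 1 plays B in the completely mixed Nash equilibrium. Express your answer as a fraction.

7/8

Let x be the probability that Country 1 plays A. In a completely mixed equilibrium, Country 2 must be indifferent between C and D.
Country 2's expected payoff from C is 8x + 10(1−x); from D it is 15x + 9(1−x).
Setting these equal: −2x + 10 = 6x + 9, so x = 1/8.
Therefore Country 1 plays B with probability 1 − 1/8 = 7/8.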